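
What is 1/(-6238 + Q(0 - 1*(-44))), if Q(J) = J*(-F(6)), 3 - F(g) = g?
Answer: -1/6106 ≈ -0.00016377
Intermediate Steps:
F(g) = 3 - g
Q(J) = 3*J (Q(J) = J*(-(3 - 1*6)) = J*(-(3 - 6)) = J*(-1*(-3)) = J*3 = 3*J)
1/(-6238 + Q(0 - 1*(-44))) = 1/(-6238 + 3*(0 - 1*(-44))) = 1/(-6238 + 3*(0 + 44)) = 1/(-6238 + 3*44) = 1/(-6238 + 132) = 1/(-6106) = -1/6106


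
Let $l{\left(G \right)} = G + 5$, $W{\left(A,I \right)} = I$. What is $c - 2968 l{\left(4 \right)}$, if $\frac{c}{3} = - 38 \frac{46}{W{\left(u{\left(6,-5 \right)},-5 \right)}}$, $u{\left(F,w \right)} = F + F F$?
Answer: $- \frac{128316}{5} \approx -25663.0$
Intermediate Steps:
$u{\left(F,w \right)} = F + F^{2}$
$l{\left(G \right)} = 5 + G$
$c = \frac{5244}{5}$ ($c = 3 \left(- 38 \frac{46}{-5}\right) = 3 \left(- 38 \cdot 46 \left(- \frac{1}{5}\right)\right) = 3 \left(\left(-38\right) \left(- \frac{46}{5}\right)\right) = 3 \cdot \frac{1748}{5} = \frac{5244}{5} \approx 1048.8$)
$c - 2968 l{\left(4 \right)} = \frac{5244}{5} - 2968 \left(5 + 4\right) = \frac{5244}{5} - 26712 = - \frac{128316}{5}$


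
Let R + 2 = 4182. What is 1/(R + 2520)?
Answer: 1/6700 ≈ 0.00014925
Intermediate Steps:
R = 4180 (R = -2 + 4182 = 4180)
1/(R + 2520) = 1/(4180 + 2520) = 1/6700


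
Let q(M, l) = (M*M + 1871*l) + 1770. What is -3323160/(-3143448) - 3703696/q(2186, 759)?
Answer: 41494112287/90235221615 ≈ 0.45984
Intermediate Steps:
q(M, l) = 1770 + M² + 1871*l (q(M, l) = (M² + 1871*l) + 1770 = 1770 + M² + 1871*l)
-3323160/(-3143448) - 3703696/q(2186, 759) = -3323160/(-3143448) - 3703696/(1770 + 2186² + 1871*759) = -3323160*(-1/3143448) - 3703696/(1770 + 4778596 + 1420089) = 15385/14553 - 3703696/6200455 = 41494112287/90235221615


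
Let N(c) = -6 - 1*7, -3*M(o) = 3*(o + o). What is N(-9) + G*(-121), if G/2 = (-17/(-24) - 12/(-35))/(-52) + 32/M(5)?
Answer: 16735819/21840 ≈ 766.29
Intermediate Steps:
M(o) = -2*o (M(o) = -(o + o) = -2*o)
N(c) = -13 (N(c) = -6 - 7 = -13)
G = -140659/21840 (G = 2*((-17/(-24) - 12/(-35))/(-52) + 32/((-2*5))) = 2*((-17*(-1/24) - 12*(-1/35))*(-1/52) + 32/(-10)) = 2*((17/24 + 12/35)*(-1/52) + 32*(-1/10)) = 2*((883/840)*(-1/52) - 16/5) = 2*(-883/43680 - 16/5) = 2*(-140659/43680) = -140659/21840 ≈ -6.4404)
N(-9) + G*(-121) = -13 - 140659/21840*(-121) = -13 + 17019739/21840 = 16735819/21840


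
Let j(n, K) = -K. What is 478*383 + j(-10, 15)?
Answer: 183059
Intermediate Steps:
478*383 + j(-10, 15) = 478*383 - 1*15 = 183074 - 15 = 183059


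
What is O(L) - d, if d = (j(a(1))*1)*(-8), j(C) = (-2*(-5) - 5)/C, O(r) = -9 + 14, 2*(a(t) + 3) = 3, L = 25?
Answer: -65/3 ≈ -21.667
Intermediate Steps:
a(t) = -3/2 (a(t) = -3 + (½)*3 = -3 + 3/2 = -3/2)
O(r) = 5
j(C) = 5/C (j(C) = (10 - 5)/C = 5/C)
d = 80/3 (d = ((5/(-3/2))*1)*(-8) = ((5*(-⅔))*1)*(-8) = -10/3*1*(-8) = -10/3*(-8) = 80/3 ≈ 26.667)
O(L) - d = 5 - 1*80/3 = 5 - 80/3 = -65/3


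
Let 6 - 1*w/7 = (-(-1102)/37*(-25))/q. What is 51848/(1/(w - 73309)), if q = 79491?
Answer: -11172740542387672/2941167 ≈ -3.7987e+9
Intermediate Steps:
w = 123721864/2941167 (w = 42 - 7*-(-1102)/37*(-25)/79491 = 42 - 7*-38*(-29/37)*(-25)/79491 = 42 - 7*(1102/37)*(-25)/79491 = 42 - (-192850)/(37*79491) = 42 - 7*(-27550/2941167) = 42 + 192850/2941167 = 123721864/2941167 ≈ 42.066)
51848/(1/(w - 73309)) = 51848/(1/(123721864/2941167 - 73309)) = 51848/(1/(-215490289739/2941167)) = 51848/(-2941167/215490289739) = 51848*(-215490289739/2941167) = -11172740542387672/2941167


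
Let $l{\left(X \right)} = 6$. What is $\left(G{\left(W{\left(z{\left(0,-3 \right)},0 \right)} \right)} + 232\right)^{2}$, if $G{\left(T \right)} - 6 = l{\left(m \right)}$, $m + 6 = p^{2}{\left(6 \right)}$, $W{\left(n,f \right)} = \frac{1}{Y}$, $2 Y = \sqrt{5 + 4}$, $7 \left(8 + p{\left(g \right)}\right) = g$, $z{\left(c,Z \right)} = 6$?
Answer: $59536$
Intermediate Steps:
$p{\left(g \right)} = -8 + \frac{g}{7}$
$Y = \frac{3}{2}$ ($Y = \frac{\sqrt{5 + 4}}{2} = \frac{\sqrt{9}}{2} = \frac{1}{2} \cdot 3 = \frac{3}{2} \approx 1.5$)
$W{\left(n,f \right)} = \frac{2}{3}$ ($W{\left(n,f \right)} = \frac{1}{\frac{3}{2}} = \frac{2}{3}$)
$m = \frac{2206}{49}$ ($m = -6 + \left(-8 + \frac{1}{7} \cdot 6\right)^{2} = -6 + \left(-8 + \frac{6}{7}\right)^{2} = -6 + \left(- \frac{50}{7}\right)^{2} = -6 + \frac{2500}{49} = \frac{2206}{49} \approx 45.02$)
$G{\left(T \right)} = 12$ ($G{\left(T \right)} = 6 + 6 = 12$)
$\left(G{\left(W{\left(z{\left(0,-3 \right)},0 \right)} \right)} + 232\right)^{2} = \left(12 + 232\right)^{2} = 244^{2} = 59536$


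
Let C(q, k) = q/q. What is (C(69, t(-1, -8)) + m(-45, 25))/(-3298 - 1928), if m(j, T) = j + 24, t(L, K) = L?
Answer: 10/2613 ≈ 0.0038270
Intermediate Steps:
m(j, T) = 24 + j
C(q, k) = 1
(C(69, t(-1, -8)) + m(-45, 25))/(-3298 - 1928) = (1 + (24 - 45))/(-3298 - 1928) = (1 - 21)/(-5226) = -20*(-1/5226) = 10/2613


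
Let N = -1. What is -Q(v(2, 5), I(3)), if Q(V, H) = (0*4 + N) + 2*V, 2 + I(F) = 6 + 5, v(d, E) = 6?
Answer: -11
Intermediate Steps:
I(F) = 9 (I(F) = -2 + (6 + 5) = -2 + 11 = 9)
Q(V, H) = -1 + 2*V (Q(V, H) = (0*4 - 1) + 2*V = (0 - 1) + 2*V = -1 + 2*V)
-Q(v(2, 5), I(3)) = -(-1 + 2*6) = -(-1 + 12) = -1*11 = -11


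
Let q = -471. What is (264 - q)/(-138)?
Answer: -245/46 ≈ -5.3261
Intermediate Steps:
(264 - q)/(-138) = (264 - 1*(-471))/(-138) = (264 + 471)*(-1/138) = 735*(-1/138) = -245/46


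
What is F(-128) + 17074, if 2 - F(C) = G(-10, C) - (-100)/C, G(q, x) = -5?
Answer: 546617/32 ≈ 17082.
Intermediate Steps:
F(C) = 7 - 100/C (F(C) = 2 - (-5 - (-100)/C) = 2 - (-5 + 100/C) = 2 + (5 - 100/C) = 7 - 100/C)
F(-128) + 17074 = (7 - 100/(-128)) + 17074 = (7 - 100*(-1/128)) + 17074 = (7 + 25/32) + 17074 = 249/32 + 17074 = 546617/32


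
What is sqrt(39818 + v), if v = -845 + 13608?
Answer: sqrt(52581) ≈ 229.31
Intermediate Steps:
v = 12763
sqrt(39818 + v) = sqrt(39818 + 12763) = sqrt(52581)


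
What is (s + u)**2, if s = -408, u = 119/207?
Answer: 7112729569/42849 ≈ 1.6600e+5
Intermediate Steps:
u = 119/207 (u = 119*(1/207) = 119/207 ≈ 0.57488)
(s + u)**2 = (-408 + 119/207)**2 = (-84337/207)**2 = 7112729569/42849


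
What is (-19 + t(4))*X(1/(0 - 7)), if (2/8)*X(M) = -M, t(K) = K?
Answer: -60/7 ≈ -8.5714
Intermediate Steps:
X(M) = -4*M (X(M) = 4*(-M) = -4*M)
(-19 + t(4))*X(1/(0 - 7)) = (-19 + 4)*(-4/(0 - 7)) = -(-60)/(-7) = -(-60)*(-1)/7 = -15*4/7 = -60/7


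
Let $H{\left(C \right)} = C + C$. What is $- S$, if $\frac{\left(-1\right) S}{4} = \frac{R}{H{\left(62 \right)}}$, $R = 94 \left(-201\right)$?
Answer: $- \frac{18894}{31} \approx -609.48$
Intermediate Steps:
$R = -18894$
$H{\left(C \right)} = 2 C$
$S = \frac{18894}{31}$ ($S = - 4 \left(- \frac{18894}{2 \cdot 62}\right) = - 4 \left(- \frac{18894}{124}\right) = - 4 \left(\left(-18894\right) \frac{1}{124}\right) = \left(-4\right) \left(- \frac{9447}{62}\right) = \frac{18894}{31} \approx 609.48$)
$- S = \left(-1\right) \frac{18894}{31} = - \frac{18894}{31}$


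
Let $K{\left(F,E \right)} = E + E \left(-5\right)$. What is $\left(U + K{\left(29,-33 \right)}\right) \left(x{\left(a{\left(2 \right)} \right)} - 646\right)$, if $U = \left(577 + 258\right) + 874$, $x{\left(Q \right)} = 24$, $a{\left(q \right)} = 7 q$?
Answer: $-1145102$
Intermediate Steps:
$K{\left(F,E \right)} = - 4 E$ ($K{\left(F,E \right)} = E - 5 E = - 4 E$)
$U = 1709$ ($U = 835 + 874 = 1709$)
$\left(U + K{\left(29,-33 \right)}\right) \left(x{\left(a{\left(2 \right)} \right)} - 646\right) = \left(1709 - -132\right) \left(24 - 646\right) = \left(1709 + 132\right) \left(-622\right) = 1841 \left(-622\right) = -1145102$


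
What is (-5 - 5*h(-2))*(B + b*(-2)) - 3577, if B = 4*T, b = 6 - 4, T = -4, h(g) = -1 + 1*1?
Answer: -3477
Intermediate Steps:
h(g) = 0 (h(g) = -1 + 1 = 0)
b = 2
B = -16 (B = 4*(-4) = -16)
(-5 - 5*h(-2))*(B + b*(-2)) - 3577 = (-5 - 5*0)*(-16 + 2*(-2)) - 3577 = (-5 + 0)*(-16 - 4) - 3577 = -5*(-20) - 3577 = 100 - 3577 = -3477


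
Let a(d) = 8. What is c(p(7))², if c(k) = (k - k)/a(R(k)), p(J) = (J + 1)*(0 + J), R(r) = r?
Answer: 0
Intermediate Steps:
p(J) = J*(1 + J) (p(J) = (1 + J)*J = J*(1 + J))
c(k) = 0 (c(k) = (k - k)/8 = 0*(⅛) = 0)
c(p(7))² = 0² = 0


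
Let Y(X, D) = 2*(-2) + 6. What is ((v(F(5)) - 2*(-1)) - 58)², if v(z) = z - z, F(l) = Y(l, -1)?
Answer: 3136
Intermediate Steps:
Y(X, D) = 2 (Y(X, D) = -4 + 6 = 2)
F(l) = 2
v(z) = 0
((v(F(5)) - 2*(-1)) - 58)² = ((0 - 2*(-1)) - 58)² = ((0 + 2) - 58)² = (2 - 58)² = (-56)² = 3136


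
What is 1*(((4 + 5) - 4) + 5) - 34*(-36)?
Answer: 1234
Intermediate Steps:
1*(((4 + 5) - 4) + 5) - 34*(-36) = 1*((9 - 4) + 5) + 1224 = 1*(5 + 5) + 1224 = 1*10 + 1224 = 10 + 1224 = 1234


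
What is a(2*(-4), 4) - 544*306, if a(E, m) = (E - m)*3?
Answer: -166500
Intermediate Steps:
a(E, m) = -3*m + 3*E
a(2*(-4), 4) - 544*306 = (-3*4 + 3*(2*(-4))) - 544*306 = (-12 + 3*(-8)) - 166464 = (-12 - 24) - 166464 = -36 - 166464 = -166500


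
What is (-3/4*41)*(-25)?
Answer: 3075/4 ≈ 768.75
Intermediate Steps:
(-3/4*41)*(-25) = (-3*¼*41)*(-25) = -¾*41*(-25) = -123/4*(-25) = 3075/4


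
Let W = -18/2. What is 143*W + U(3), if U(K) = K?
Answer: -1284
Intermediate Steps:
W = -9 (W = -18/2 = -3*3 = -9)
143*W + U(3) = 143*(-9) + 3 = -1287 + 3 = -1284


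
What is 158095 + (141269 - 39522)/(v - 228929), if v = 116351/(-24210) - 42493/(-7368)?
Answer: 1075992038060431475/6806003118293 ≈ 1.5809e+5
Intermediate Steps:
v = 28580227/29729880 (v = 116351*(-1/24210) - 42493*(-1/7368) = -116351/24210 + 42493/7368 = 28580227/29729880 ≈ 0.96133)
158095 + (141269 - 39522)/(v - 228929) = 158095 + (141269 - 39522)/(28580227/29729880 - 228929) = 158095 + 101747/(-6806003118293/29729880) = 158095 + 101747*(-29729880/6806003118293) = 158095 - 3024926100360/6806003118293 = 1075992038060431475/6806003118293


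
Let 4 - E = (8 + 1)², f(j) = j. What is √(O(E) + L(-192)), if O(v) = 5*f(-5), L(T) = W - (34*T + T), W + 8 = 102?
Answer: √6789 ≈ 82.395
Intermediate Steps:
W = 94 (W = -8 + 102 = 94)
L(T) = 94 - 35*T (L(T) = 94 - (34*T + T) = 94 - 35*T)
E = -77 (E = 4 - (8 + 1)² = 4 - 1*9² = 4 - 1*81 = 4 - 81 = -77)
O(v) = -25 (O(v) = 5*(-5) = -25)
√(O(E) + L(-192)) = √(-25 + (94 - 35*(-192))) = √(-25 + (94 + 6720)) = √(-25 + 6814) = √6789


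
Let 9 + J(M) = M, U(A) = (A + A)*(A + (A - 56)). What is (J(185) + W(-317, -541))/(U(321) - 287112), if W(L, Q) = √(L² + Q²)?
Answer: 4/2025 + √393170/89100 ≈ 0.0090127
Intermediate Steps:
U(A) = 2*A*(-56 + 2*A) (U(A) = (2*A)*(A + (-56 + A)) = (2*A)*(-56 + 2*A) = 2*A*(-56 + 2*A))
J(M) = -9 + M
(J(185) + W(-317, -541))/(U(321) - 287112) = ((-9 + 185) + √((-317)² + (-541)²))/(4*321*(-28 + 321) - 287112) = (176 + √(100489 + 292681))/(4*321*293 - 287112) = (176 + √393170)/(376212 - 287112) = (176 + √393170)/89100 = (176 + √393170)*(1/89100) = 4/2025 + √393170/89100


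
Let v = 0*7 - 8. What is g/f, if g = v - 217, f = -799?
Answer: 225/799 ≈ 0.28160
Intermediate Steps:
v = -8 (v = 0 - 8 = -8)
g = -225 (g = -8 - 217 = -225)
g/f = -225/(-799) = -225*(-1/799) = 225/799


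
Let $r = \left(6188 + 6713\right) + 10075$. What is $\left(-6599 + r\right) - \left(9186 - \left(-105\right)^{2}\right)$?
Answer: $18216$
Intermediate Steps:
$r = 22976$ ($r = 12901 + 10075 = 22976$)
$\left(-6599 + r\right) - \left(9186 - \left(-105\right)^{2}\right) = \left(-6599 + 22976\right) - \left(9186 - \left(-105\right)^{2}\right) = 16377 + \left(-9186 + 11025\right) = 16377 + 1839 = 18216$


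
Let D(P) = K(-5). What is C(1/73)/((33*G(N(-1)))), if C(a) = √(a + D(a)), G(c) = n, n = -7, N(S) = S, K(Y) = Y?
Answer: -2*I*√6643/16863 ≈ -0.0096667*I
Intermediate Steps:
D(P) = -5
G(c) = -7
C(a) = √(-5 + a) (C(a) = √(a - 5) = √(-5 + a))
C(1/73)/((33*G(N(-1)))) = √(-5 + 1/73)/((33*(-7))) = √(-5 + 1/73)/(-231) = √(-364/73)*(-1/231) = (2*I*√6643/73)*(-1/231) = -2*I*√6643/16863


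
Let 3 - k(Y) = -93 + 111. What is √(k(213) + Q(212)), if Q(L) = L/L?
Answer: I*√14 ≈ 3.7417*I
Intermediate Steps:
Q(L) = 1
k(Y) = -15 (k(Y) = 3 - (-93 + 111) = 3 - 1*18 = 3 - 18 = -15)
√(k(213) + Q(212)) = √(-15 + 1) = √(-14) = I*√14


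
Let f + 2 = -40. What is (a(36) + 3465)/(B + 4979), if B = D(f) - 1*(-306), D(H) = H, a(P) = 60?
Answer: 3525/5243 ≈ 0.67233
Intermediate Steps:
f = -42 (f = -2 - 40 = -42)
B = 264 (B = -42 - 1*(-306) = -42 + 306 = 264)
(a(36) + 3465)/(B + 4979) = (60 + 3465)/(264 + 4979) = 3525/5243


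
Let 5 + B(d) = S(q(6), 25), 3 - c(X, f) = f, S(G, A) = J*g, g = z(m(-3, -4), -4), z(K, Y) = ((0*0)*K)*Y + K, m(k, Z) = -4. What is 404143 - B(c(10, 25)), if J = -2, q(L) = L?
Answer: 404140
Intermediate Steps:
z(K, Y) = K (z(K, Y) = (0*K)*Y + K = 0*Y + K = 0 + K = K)
g = -4
S(G, A) = 8 (S(G, A) = -2*(-4) = 8)
c(X, f) = 3 - f
B(d) = 3 (B(d) = -5 + 8 = 3)
404143 - B(c(10, 25)) = 404143 - 1*3 = 404143 - 3 = 404140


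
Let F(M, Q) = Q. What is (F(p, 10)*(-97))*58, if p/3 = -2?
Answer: -56260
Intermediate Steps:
p = -6 (p = 3*(-2) = -6)
(F(p, 10)*(-97))*58 = (10*(-97))*58 = -970*58 = -56260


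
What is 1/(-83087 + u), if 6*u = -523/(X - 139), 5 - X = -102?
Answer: -192/15952181 ≈ -1.2036e-5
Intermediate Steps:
X = 107 (X = 5 - 1*(-102) = 5 + 102 = 107)
u = 523/192 (u = (-523/(107 - 139))/6 = (-523/(-32))/6 = (-1/32*(-523))/6 = (⅙)*(523/32) = 523/192 ≈ 2.7240)
1/(-83087 + u) = 1/(-83087 + 523/192) = 1/(-15952181/192) = -192/15952181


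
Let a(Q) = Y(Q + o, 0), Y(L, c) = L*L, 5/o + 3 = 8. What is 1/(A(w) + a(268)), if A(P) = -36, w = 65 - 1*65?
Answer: 1/72325 ≈ 1.3826e-5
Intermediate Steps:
o = 1 (o = 5/(-3 + 8) = 5/5 = 5*(⅕) = 1)
w = 0 (w = 65 - 65 = 0)
Y(L, c) = L²
a(Q) = (1 + Q)² (a(Q) = (Q + 1)² = (1 + Q)²)
1/(A(w) + a(268)) = 1/(-36 + (1 + 268)²) = 1/(-36 + 269²) = 1/(-36 + 72361) = 1/72325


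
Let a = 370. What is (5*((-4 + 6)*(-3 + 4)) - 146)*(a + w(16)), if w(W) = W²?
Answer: -85136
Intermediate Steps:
(5*((-4 + 6)*(-3 + 4)) - 146)*(a + w(16)) = (5*((-4 + 6)*(-3 + 4)) - 146)*(370 + 16²) = (5*(2*1) - 146)*(370 + 256) = (5*2 - 146)*626 = (10 - 146)*626 = -136*626 = -85136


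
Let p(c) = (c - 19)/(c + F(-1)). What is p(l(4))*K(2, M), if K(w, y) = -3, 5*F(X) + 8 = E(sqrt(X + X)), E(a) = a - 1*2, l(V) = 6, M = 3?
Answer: 650/67 - 65*I*sqrt(2)/134 ≈ 9.7015 - 0.686*I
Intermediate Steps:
E(a) = -2 + a (E(a) = a - 2 = -2 + a)
F(X) = -2 + sqrt(2)*sqrt(X)/5 (F(X) = -8/5 + (-2 + sqrt(X + X))/5 = -8/5 + (-2 + sqrt(2*X))/5 = -8/5 + (-2 + sqrt(2)*sqrt(X))/5 = -8/5 + (-2/5 + sqrt(2)*sqrt(X)/5) = -2 + sqrt(2)*sqrt(X)/5)
p(c) = (-19 + c)/(-2 + c + I*sqrt(2)/5) (p(c) = (c - 19)/(c + (-2 + sqrt(2)*sqrt(-1)/5)) = (-19 + c)/(c + (-2 + sqrt(2)*I/5)) = (-19 + c)/(c + (-2 + I*sqrt(2)/5)) = (-19 + c)/(-2 + c + I*sqrt(2)/5))
p(l(4))*K(2, M) = (5*(-19 + 6)/(-10 + 5*6 + I*sqrt(2)))*(-3) = (5*(-13)/(-10 + 30 + I*sqrt(2)))*(-3) = (5*(-13)/(20 + I*sqrt(2)))*(-3) = -65/(20 + I*sqrt(2))*(-3) = 195/(20 + I*sqrt(2))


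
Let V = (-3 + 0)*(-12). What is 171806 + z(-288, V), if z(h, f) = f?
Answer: 171842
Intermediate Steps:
V = 36 (V = -3*(-12) = 36)
171806 + z(-288, V) = 171806 + 36 = 171842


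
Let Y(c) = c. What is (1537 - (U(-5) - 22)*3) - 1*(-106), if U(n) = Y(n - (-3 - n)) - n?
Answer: 1715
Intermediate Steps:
U(n) = 3 + n (U(n) = (n - (-3 - n)) - n = (n + (3 + n)) - n = (3 + 2*n) - n = 3 + n)
(1537 - (U(-5) - 22)*3) - 1*(-106) = (1537 - ((3 - 5) - 22)*3) - 1*(-106) = (1537 - (-2 - 22)*3) + 106 = (1537 - (-24)*3) + 106 = (1537 - 1*(-72)) + 106 = (1537 + 72) + 106 = 1609 + 106 = 1715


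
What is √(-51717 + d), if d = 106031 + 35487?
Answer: √89801 ≈ 299.67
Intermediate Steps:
d = 141518
√(-51717 + d) = √(-51717 + 141518) = √89801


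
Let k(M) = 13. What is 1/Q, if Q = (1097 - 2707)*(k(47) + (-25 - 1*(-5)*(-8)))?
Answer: 1/83720 ≈ 1.1945e-5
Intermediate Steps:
Q = 83720 (Q = (1097 - 2707)*(13 + (-25 - 1*(-5)*(-8))) = -1610*(13 + (-25 + 5*(-8))) = -1610*(13 + (-25 - 40)) = -1610*(13 - 65) = -1610*(-52) = 83720)
1/Q = 1/83720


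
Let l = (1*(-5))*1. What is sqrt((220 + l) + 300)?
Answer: sqrt(515) ≈ 22.694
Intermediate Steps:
l = -5 (l = -5*1 = -5)
sqrt((220 + l) + 300) = sqrt((220 - 5) + 300) = sqrt(215 + 300) = sqrt(515)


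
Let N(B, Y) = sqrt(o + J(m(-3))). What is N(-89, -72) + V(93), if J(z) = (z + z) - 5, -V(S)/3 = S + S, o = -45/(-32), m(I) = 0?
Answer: -558 + I*sqrt(230)/8 ≈ -558.0 + 1.8957*I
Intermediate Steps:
o = 45/32 (o = -45*(-1/32) = 45/32 ≈ 1.4063)
V(S) = -6*S (V(S) = -3*(S + S) = -6*S)
J(z) = -5 + 2*z (J(z) = 2*z - 5 = -5 + 2*z)
N(B, Y) = I*sqrt(230)/8 (N(B, Y) = sqrt(45/32 + (-5 + 2*0)) = sqrt(45/32 + (-5 + 0)) = sqrt(45/32 - 5) = sqrt(-115/32) = I*sqrt(230)/8)
N(-89, -72) + V(93) = I*sqrt(230)/8 - 6*93 = I*sqrt(230)/8 - 558 = -558 + I*sqrt(230)/8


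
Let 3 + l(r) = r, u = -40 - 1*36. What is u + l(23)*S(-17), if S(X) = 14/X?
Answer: -1572/17 ≈ -92.471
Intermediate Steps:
u = -76 (u = -40 - 36 = -76)
l(r) = -3 + r
u + l(23)*S(-17) = -76 + (-3 + 23)*(14/(-17)) = -76 + 20*(14*(-1/17)) = -76 + 20*(-14/17) = -76 - 280/17 = -1572/17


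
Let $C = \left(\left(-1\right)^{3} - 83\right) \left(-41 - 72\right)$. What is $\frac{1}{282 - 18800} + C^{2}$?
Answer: $\frac{1668435949151}{18518} \approx 9.0098 \cdot 10^{7}$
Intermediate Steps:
$C = 9492$ ($C = \left(-1 - 83\right) \left(-113\right) = \left(-84\right) \left(-113\right) = 9492$)
$\frac{1}{282 - 18800} + C^{2} = \frac{1}{282 - 18800} + 9492^{2} = \frac{1}{-18518} + 90098064 = - \frac{1}{18518} + 90098064 = \frac{1668435949151}{18518}$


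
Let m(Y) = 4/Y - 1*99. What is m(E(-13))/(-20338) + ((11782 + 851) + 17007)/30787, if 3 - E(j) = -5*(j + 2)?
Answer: 3938145908/4069949039 ≈ 0.96762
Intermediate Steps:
E(j) = 13 + 5*j (E(j) = 3 - (-5)*(j + 2) = 3 - (-5)*(2 + j) = 3 - (-10 - 5*j) = 3 + (10 + 5*j) = 13 + 5*j)
m(Y) = -99 + 4/Y (m(Y) = 4/Y - 99 = -99 + 4/Y)
m(E(-13))/(-20338) + ((11782 + 851) + 17007)/30787 = (-99 + 4/(13 + 5*(-13)))/(-20338) + ((11782 + 851) + 17007)/30787 = (-99 + 4/(13 - 65))*(-1/20338) + (12633 + 17007)*(1/30787) = (-99 + 4/(-52))*(-1/20338) + 29640*(1/30787) = (-99 + 4*(-1/52))*(-1/20338) + 29640/30787 = (-99 - 1/13)*(-1/20338) + 29640/30787 = -1288/13*(-1/20338) + 29640/30787 = 644/132197 + 29640/30787 = 3938145908/4069949039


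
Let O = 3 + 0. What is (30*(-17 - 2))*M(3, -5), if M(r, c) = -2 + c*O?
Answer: 9690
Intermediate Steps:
O = 3
M(r, c) = -2 + 3*c (M(r, c) = -2 + c*3 = -2 + 3*c)
(30*(-17 - 2))*M(3, -5) = (30*(-17 - 2))*(-2 + 3*(-5)) = (30*(-19))*(-2 - 15) = -570*(-17) = 9690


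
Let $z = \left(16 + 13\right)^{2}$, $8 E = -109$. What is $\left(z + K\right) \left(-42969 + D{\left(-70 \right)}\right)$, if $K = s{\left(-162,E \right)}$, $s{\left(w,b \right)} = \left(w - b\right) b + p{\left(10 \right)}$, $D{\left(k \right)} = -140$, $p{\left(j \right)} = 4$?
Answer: $- \frac{7908906467}{64} \approx -1.2358 \cdot 10^{8}$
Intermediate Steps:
$E = - \frac{109}{8}$ ($E = \frac{1}{8} \left(-109\right) = - \frac{109}{8} \approx -13.625$)
$s{\left(w,b \right)} = 4 + b \left(w - b\right)$ ($s{\left(w,b \right)} = \left(w - b\right) b + 4 = b \left(w - b\right) + 4 = 4 + b \left(w - b\right)$)
$z = 841$ ($z = 29^{2} = 841$)
$K = \frac{129639}{64}$ ($K = 4 - \left(- \frac{109}{8}\right)^{2} - - \frac{8829}{4} = 4 - \frac{11881}{64} + \frac{8829}{4} = \frac{129639}{64} \approx 2025.6$)
$\left(z + K\right) \left(-42969 + D{\left(-70 \right)}\right) = \left(841 + \frac{129639}{64}\right) \left(-42969 - 140\right) = \frac{183463}{64} \left(-43109\right) = - \frac{7908906467}{64}$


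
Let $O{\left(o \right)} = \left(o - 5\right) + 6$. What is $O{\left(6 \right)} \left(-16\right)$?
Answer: $-112$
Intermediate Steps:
$O{\left(o \right)} = 1 + o$ ($O{\left(o \right)} = \left(-5 + o\right) + 6 = 1 + o$)
$O{\left(6 \right)} \left(-16\right) = \left(1 + 6\right) \left(-16\right) = 7 \left(-16\right) = -112$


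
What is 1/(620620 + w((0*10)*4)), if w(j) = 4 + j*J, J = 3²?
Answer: 1/620624 ≈ 1.6113e-6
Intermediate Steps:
J = 9
w(j) = 4 + 9*j (w(j) = 4 + j*9 = 4 + 9*j)
1/(620620 + w((0*10)*4)) = 1/(620620 + (4 + 9*((0*10)*4))) = 1/(620620 + (4 + 9*(0*4))) = 1/(620620 + (4 + 9*0)) = 1/(620620 + (4 + 0)) = 1/(620620 + 4) = 1/620624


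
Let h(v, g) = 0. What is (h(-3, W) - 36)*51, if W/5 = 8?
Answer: -1836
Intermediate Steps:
W = 40 (W = 5*8 = 40)
(h(-3, W) - 36)*51 = (0 - 36)*51 = -36*51 = -1836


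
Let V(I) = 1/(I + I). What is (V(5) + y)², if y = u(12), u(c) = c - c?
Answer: 1/100 ≈ 0.010000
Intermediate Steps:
u(c) = 0
y = 0
V(I) = 1/(2*I)
(V(5) + y)² = ((½)/5 + 0)² = ((½)*(⅕) + 0)² = (⅒ + 0)² = (⅒)² = 1/100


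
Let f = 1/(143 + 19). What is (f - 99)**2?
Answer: 257185369/26244 ≈ 9799.8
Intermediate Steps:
f = 1/162 ≈ 0.0061728
(f - 99)**2 = (1/162 - 99)**2 = (-16037/162)**2 = 257185369/26244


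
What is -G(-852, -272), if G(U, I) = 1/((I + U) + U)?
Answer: 1/1976 ≈ 0.00050607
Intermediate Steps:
G(U, I) = 1/(I + 2*U)
-G(-852, -272) = -1/(-272 + 2*(-852)) = -1/(-272 - 1704) = -1/(-1976) = -1*(-1/1976) = 1/1976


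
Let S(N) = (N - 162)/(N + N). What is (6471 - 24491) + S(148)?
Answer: -2666967/148 ≈ -18020.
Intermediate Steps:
S(N) = (-162 + N)/(2*N) (S(N) = (-162 + N)/((2*N)) = (-162 + N)*(1/(2*N)) = (-162 + N)/(2*N))
(6471 - 24491) + S(148) = (6471 - 24491) + (½)*(-162 + 148)/148 = -18020 + (½)*(1/148)*(-14) = -18020 - 7/148 = -2666967/148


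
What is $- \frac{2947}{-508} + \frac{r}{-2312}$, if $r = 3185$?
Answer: $\frac{1298871}{293624} \approx 4.4236$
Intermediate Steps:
$- \frac{2947}{-508} + \frac{r}{-2312} = - \frac{2947}{-508} + \frac{3185}{-2312} = \left(-2947\right) \left(- \frac{1}{508}\right) + 3185 \left(- \frac{1}{2312}\right) = \frac{2947}{508} - \frac{3185}{2312} = \frac{1298871}{293624}$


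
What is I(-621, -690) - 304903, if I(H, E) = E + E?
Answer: -306283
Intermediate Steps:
I(H, E) = 2*E
I(-621, -690) - 304903 = 2*(-690) - 304903 = -1380 - 304903 = -306283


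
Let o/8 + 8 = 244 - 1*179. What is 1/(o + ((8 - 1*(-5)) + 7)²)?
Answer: 1/856 ≈ 0.0011682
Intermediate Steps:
o = 456 (o = -64 + 8*(244 - 1*179) = -64 + 8*(244 - 179) = -64 + 8*65 = -64 + 520 = 456)
1/(o + ((8 - 1*(-5)) + 7)²) = 1/(456 + ((8 - 1*(-5)) + 7)²) = 1/(456 + ((8 + 5) + 7)²) = 1/(456 + (13 + 7)²) = 1/(456 + 20²) = 1/(456 + 400) = 1/856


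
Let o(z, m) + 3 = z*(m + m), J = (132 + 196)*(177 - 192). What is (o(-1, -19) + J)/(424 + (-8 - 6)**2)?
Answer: -977/124 ≈ -7.8790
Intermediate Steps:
J = -4920 (J = 328*(-15) = -4920)
o(z, m) = -3 + 2*m*z (o(z, m) = -3 + z*(m + m) = -3 + z*(2*m) = -3 + 2*m*z)
(o(-1, -19) + J)/(424 + (-8 - 6)**2) = ((-3 + 2*(-19)*(-1)) - 4920)/(424 + (-8 - 6)**2) = ((-3 + 38) - 4920)/(424 + (-14)**2) = (35 - 4920)/(424 + 196) = -4885/620 = -4885*1/620 = -977/124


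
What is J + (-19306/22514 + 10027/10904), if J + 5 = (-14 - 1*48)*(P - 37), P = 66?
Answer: -221304011757/122746328 ≈ -1802.9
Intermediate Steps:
J = -1803 (J = -5 + (-14 - 1*48)*(66 - 37) = -5 + (-14 - 48)*29 = -5 - 62*29 = -5 - 1798 = -1803)
J + (-19306/22514 + 10027/10904) = -1803 + (-19306/22514 + 10027/10904) = -1803 + (-19306*1/22514 + 10027*(1/10904)) = -1803 + (-9653/11257 + 10027/10904) = -1803 + 7617627/122746328 = -221304011757/122746328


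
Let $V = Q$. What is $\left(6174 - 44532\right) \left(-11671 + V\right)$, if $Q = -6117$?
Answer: $682312104$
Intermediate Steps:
$V = -6117$
$\left(6174 - 44532\right) \left(-11671 + V\right) = \left(6174 - 44532\right) \left(-11671 - 6117\right) = \left(-38358\right) \left(-17788\right) = 682312104$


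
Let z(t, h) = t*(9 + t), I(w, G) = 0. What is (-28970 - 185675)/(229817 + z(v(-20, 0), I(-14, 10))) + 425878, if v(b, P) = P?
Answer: 97873789681/229817 ≈ 4.2588e+5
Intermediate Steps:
(-28970 - 185675)/(229817 + z(v(-20, 0), I(-14, 10))) + 425878 = (-28970 - 185675)/(229817 + 0*(9 + 0)) + 425878 = -214645/(229817 + 0*9) + 425878 = -214645/(229817 + 0) + 425878 = -214645/229817 + 425878 = 97873789681/229817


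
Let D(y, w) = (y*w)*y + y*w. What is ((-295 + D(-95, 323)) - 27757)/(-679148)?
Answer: -1428169/339574 ≈ -4.2058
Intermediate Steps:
D(y, w) = w*y + w*y² (D(y, w) = (w*y)*y + w*y = w*y² + w*y = w*y + w*y²)
((-295 + D(-95, 323)) - 27757)/(-679148) = ((-295 + 323*(-95)*(1 - 95)) - 27757)/(-679148) = ((-295 + 323*(-95)*(-94)) - 27757)*(-1/679148) = ((-295 + 2884390) - 27757)*(-1/679148) = (2884095 - 27757)*(-1/679148) = 2856338*(-1/679148) = -1428169/339574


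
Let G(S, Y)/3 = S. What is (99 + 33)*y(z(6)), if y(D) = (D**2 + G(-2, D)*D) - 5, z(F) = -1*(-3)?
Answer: -1848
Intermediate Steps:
z(F) = 3
G(S, Y) = 3*S
y(D) = -5 + D**2 - 6*D (y(D) = (D**2 + (3*(-2))*D) - 5 = (D**2 - 6*D) - 5 = -5 + D**2 - 6*D)
(99 + 33)*y(z(6)) = (99 + 33)*(-5 + 3**2 - 6*3) = 132*(-5 + 9 - 18) = 132*(-14) = -1848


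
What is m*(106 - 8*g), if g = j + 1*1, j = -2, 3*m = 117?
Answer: 4446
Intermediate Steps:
m = 39 (m = (⅓)*117 = 39)
g = -1 (g = -2 + 1*1 = -2 + 1 = -1)
m*(106 - 8*g) = 39*(106 - 8*(-1)) = 39*(106 + 8) = 39*114 = 4446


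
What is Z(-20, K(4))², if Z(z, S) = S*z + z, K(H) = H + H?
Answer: 32400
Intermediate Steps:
K(H) = 2*H
Z(z, S) = z + S*z
Z(-20, K(4))² = (-20*(1 + 2*4))² = (-20*(1 + 8))² = (-20*9)² = (-180)² = 32400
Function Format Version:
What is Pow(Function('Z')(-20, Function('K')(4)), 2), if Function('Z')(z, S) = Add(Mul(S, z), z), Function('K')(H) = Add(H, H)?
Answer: 32400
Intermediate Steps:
Function('K')(H) = Mul(2, H)
Function('Z')(z, S) = Add(z, Mul(S, z))
Pow(Function('Z')(-20, Function('K')(4)), 2) = Pow(Mul(-20, Add(1, Mul(2, 4))), 2) = Pow(Mul(-20, Add(1, 8)), 2) = Pow(Mul(-20, 9), 2) = Pow(-180, 2) = 32400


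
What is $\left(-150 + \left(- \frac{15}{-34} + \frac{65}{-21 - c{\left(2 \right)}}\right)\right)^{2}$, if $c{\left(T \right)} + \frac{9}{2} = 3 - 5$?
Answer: $\frac{23069053225}{972196} \approx 23729.0$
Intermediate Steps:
$c{\left(T \right)} = - \frac{13}{2}$ ($c{\left(T \right)} = - \frac{9}{2} + \left(3 - 5\right) = - \frac{9}{2} - 2 = - \frac{13}{2}$)
$\left(-150 + \left(- \frac{15}{-34} + \frac{65}{-21 - c{\left(2 \right)}}\right)\right)^{2} = \left(-150 + \left(- \frac{15}{-34} + \frac{65}{-21 - - \frac{13}{2}}\right)\right)^{2} = \left(-150 + \left(\left(-15\right) \left(- \frac{1}{34}\right) + \frac{65}{-21 + \frac{13}{2}}\right)\right)^{2} = \left(-150 + \left(\frac{15}{34} + \frac{65}{- \frac{29}{2}}\right)\right)^{2} = \left(-150 + \left(\frac{15}{34} + 65 \left(- \frac{2}{29}\right)\right)\right)^{2} = \left(-150 + \left(\frac{15}{34} - \frac{130}{29}\right)\right)^{2} = \left(-150 - \frac{3985}{986}\right)^{2} = \left(- \frac{151885}{986}\right)^{2} = \frac{23069053225}{972196}$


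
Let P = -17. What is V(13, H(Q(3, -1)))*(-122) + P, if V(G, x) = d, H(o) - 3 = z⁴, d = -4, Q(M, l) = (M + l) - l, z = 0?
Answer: 471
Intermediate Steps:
Q(M, l) = M
H(o) = 3 (H(o) = 3 + 0⁴ = 3 + 0 = 3)
V(G, x) = -4
V(13, H(Q(3, -1)))*(-122) + P = -4*(-122) - 17 = 488 - 17 = 471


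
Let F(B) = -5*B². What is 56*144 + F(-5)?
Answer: 7939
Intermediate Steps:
56*144 + F(-5) = 56*144 - 5*(-5)² = 8064 - 5*25 = 8064 - 125 = 7939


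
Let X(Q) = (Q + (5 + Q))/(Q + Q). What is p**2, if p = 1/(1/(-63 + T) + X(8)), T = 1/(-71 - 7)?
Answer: 6184249600/10397269089 ≈ 0.59480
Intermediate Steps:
X(Q) = (5 + 2*Q)/(2*Q) (X(Q) = (5 + 2*Q)/((2*Q)) = (5 + 2*Q)*(1/(2*Q)) = (5 + 2*Q)/(2*Q))
T = -1/78 (T = 1/(-78) = -1/78 ≈ -0.012821)
p = 78640/101967 (p = 1/(1/(-63 - 1/78) + (5/2 + 8)/8) = 1/(1/(-4915/78) + (1/8)*(21/2)) = 1/(-78/4915 + 21/16) = 1/(101967/78640) = 78640/101967 ≈ 0.77123)
p**2 = (78640/101967)**2 = 6184249600/10397269089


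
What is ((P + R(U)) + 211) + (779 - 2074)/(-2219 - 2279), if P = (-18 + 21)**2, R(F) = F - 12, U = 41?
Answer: 1121297/4498 ≈ 249.29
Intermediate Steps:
R(F) = -12 + F
P = 9 (P = 3**2 = 9)
((P + R(U)) + 211) + (779 - 2074)/(-2219 - 2279) = ((9 + (-12 + 41)) + 211) + (779 - 2074)/(-2219 - 2279) = ((9 + 29) + 211) - 1295/(-4498) = (38 + 211) - 1295*(-1/4498) = 249 + 1295/4498 = 1121297/4498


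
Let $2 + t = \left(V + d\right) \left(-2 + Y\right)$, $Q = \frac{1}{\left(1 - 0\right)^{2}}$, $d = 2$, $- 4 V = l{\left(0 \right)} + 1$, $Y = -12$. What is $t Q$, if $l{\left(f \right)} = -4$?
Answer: $- \frac{81}{2} \approx -40.5$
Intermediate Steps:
$V = \frac{3}{4}$ ($V = - \frac{-4 + 1}{4} = \left(- \frac{1}{4}\right) \left(-3\right) = \frac{3}{4} \approx 0.75$)
$Q = 1$ ($Q = \frac{1}{\left(1 + 0\right)^{2}} = \frac{1}{1^{2}} = 1^{-1} = 1$)
$t = - \frac{81}{2}$ ($t = -2 + \left(\frac{3}{4} + 2\right) \left(-2 - 12\right) = -2 + \frac{11}{4} \left(-14\right) = -2 - \frac{77}{2} = - \frac{81}{2} \approx -40.5$)
$t Q = \left(- \frac{81}{2}\right) 1 = - \frac{81}{2}$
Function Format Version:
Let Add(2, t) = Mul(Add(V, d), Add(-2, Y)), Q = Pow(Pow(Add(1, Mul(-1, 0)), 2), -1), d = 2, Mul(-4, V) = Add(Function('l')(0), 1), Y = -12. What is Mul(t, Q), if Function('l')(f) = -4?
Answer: Rational(-81, 2) ≈ -40.500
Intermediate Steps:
V = Rational(3, 4) (V = Mul(Rational(-1, 4), Add(-4, 1)) = Mul(Rational(-1, 4), -3) = Rational(3, 4) ≈ 0.75000)
Q = 1 (Q = Pow(Pow(Add(1, 0), 2), -1) = Pow(Pow(1, 2), -1) = Pow(1, -1) = 1)
t = Rational(-81, 2) (t = Add(-2, Mul(Add(Rational(3, 4), 2), Add(-2, -12))) = Add(-2, Mul(Rational(11, 4), -14)) = Add(-2, Rational(-77, 2)) = Rational(-81, 2) ≈ -40.500)
Mul(t, Q) = Mul(Rational(-81, 2), 1) = Rational(-81, 2)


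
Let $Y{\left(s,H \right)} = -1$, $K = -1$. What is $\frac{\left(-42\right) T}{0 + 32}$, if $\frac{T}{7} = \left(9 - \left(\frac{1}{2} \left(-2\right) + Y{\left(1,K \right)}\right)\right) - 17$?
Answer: $\frac{441}{8} \approx 55.125$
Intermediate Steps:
$T = -42$ ($T = 7 \left(\left(9 - \left(\frac{1}{2} \left(-2\right) - 1\right)\right) - 17\right) = 7 \left(\left(9 - \left(-1 - 1\right)\right) - 17\right) = 7 \left(\left(9 - -2\right) - 17\right) = 7 \left(\left(9 + 2\right) - 17\right) = 7 \left(11 - 17\right) = 7 \left(-6\right) = -42$)
$\frac{\left(-42\right) T}{0 + 32} = \frac{\left(-42\right) \left(-42\right)}{0 + 32} = \frac{1764}{32} = 1764 \cdot \frac{1}{32} = \frac{441}{8}$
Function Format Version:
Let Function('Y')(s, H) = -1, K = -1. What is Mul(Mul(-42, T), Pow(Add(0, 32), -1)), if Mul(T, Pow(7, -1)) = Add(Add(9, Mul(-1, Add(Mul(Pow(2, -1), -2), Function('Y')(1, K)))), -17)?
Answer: Rational(441, 8) ≈ 55.125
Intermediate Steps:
T = -42 (T = Mul(7, Add(Add(9, Mul(-1, Add(Mul(Pow(2, -1), -2), -1))), -17)) = Mul(7, Add(Add(9, Mul(-1, Add(Mul(Rational(1, 2), -2), -1))), -17)) = Mul(7, Add(Add(9, Mul(-1, Add(-1, -1))), -17)) = Mul(7, Add(Add(9, Mul(-1, -2)), -17)) = Mul(7, Add(Add(9, 2), -17)) = Mul(7, Add(11, -17)) = Mul(7, -6) = -42)
Mul(Mul(-42, T), Pow(Add(0, 32), -1)) = Mul(Mul(-42, -42), Pow(Add(0, 32), -1)) = Mul(1764, Pow(32, -1)) = Mul(1764, Rational(1, 32)) = Rational(441, 8)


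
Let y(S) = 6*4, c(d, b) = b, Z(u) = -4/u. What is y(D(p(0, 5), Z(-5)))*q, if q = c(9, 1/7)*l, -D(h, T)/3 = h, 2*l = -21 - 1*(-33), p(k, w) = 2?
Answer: 144/7 ≈ 20.571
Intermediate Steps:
l = 6 (l = (-21 - 1*(-33))/2 = (-21 + 33)/2 = (1/2)*12 = 6)
D(h, T) = -3*h
y(S) = 24
q = 6/7 ≈ 0.85714
y(D(p(0, 5), Z(-5)))*q = 24*(6/7) = 144/7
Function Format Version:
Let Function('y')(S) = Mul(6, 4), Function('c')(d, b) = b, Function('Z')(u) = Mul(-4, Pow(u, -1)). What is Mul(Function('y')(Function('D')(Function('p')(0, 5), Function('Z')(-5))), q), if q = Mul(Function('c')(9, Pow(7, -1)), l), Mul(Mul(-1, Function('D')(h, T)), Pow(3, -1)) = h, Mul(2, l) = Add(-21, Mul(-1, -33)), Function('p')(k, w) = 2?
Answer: Rational(144, 7) ≈ 20.571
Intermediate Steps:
l = 6 (l = Mul(Rational(1, 2), Add(-21, Mul(-1, -33))) = Mul(Rational(1, 2), Add(-21, 33)) = Mul(Rational(1, 2), 12) = 6)
Function('D')(h, T) = Mul(-3, h)
Function('y')(S) = 24
q = Rational(6, 7) (q = Mul(Pow(7, -1), 6) = Mul(Rational(1, 7), 6) = Rational(6, 7) ≈ 0.85714)
Mul(Function('y')(Function('D')(Function('p')(0, 5), Function('Z')(-5))), q) = Mul(24, Rational(6, 7)) = Rational(144, 7)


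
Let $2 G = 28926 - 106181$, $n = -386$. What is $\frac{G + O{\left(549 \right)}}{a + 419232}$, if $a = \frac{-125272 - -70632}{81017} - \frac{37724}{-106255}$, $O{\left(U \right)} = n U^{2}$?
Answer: $- \frac{2003695362609454045}{7217879425813656} \approx -277.6$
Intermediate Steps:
$O{\left(U \right)} = - 386 U^{2}$
$G = - \frac{77255}{2}$ ($G = \frac{28926 - 106181}{2} = \frac{1}{2} \left(-77255\right) = - \frac{77255}{2} \approx -38628.0$)
$a = - \frac{2749487892}{8608461335}$ ($a = \left(-125272 + 70632\right) \frac{1}{81017} - - \frac{37724}{106255} = \left(-54640\right) \frac{1}{81017} + \frac{37724}{106255} = - \frac{54640}{81017} + \frac{37724}{106255} = - \frac{2749487892}{8608461335} \approx -0.31939$)
$\frac{G + O{\left(549 \right)}}{a + 419232} = \frac{- \frac{77255}{2} - 386 \cdot 549^{2}}{- \frac{2749487892}{8608461335} + 419232} = \frac{- \frac{77255}{2} - 116340786}{\frac{3608939712906828}{8608461335}} = \left(- \frac{77255}{2} - 116340786\right) \frac{8608461335}{3608939712906828} = \left(- \frac{232758827}{2}\right) \frac{8608461335}{3608939712906828} = - \frac{2003695362609454045}{7217879425813656}$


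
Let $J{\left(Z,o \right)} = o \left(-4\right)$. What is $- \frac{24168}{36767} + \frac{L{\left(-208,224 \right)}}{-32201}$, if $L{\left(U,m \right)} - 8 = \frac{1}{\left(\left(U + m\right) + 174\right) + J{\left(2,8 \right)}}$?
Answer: $- \frac{123007445599}{187061598386} \approx -0.65758$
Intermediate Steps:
$J{\left(Z,o \right)} = - 4 o$
$L{\left(U,m \right)} = 8 + \frac{1}{142 + U + m}$ ($L{\left(U,m \right)} = 8 + \frac{1}{\left(\left(U + m\right) + 174\right) - 32} = 8 + \frac{1}{\left(174 + U + m\right) - 32} = 8 + \frac{1}{142 + U + m}$)
$- \frac{24168}{36767} + \frac{L{\left(-208,224 \right)}}{-32201} = - \frac{24168}{36767} + \frac{\frac{1}{142 - 208 + 224} \left(1137 + 8 \left(-208\right) + 8 \cdot 224\right)}{-32201} = \left(-24168\right) \frac{1}{36767} + \frac{1137 - 1664 + 1792}{158} \left(- \frac{1}{32201}\right) = - \frac{24168}{36767} + \frac{1}{158} \cdot 1265 \left(- \frac{1}{32201}\right) = - \frac{24168}{36767} + \frac{1265}{158} \left(- \frac{1}{32201}\right) = - \frac{24168}{36767} - \frac{1265}{5087758} = - \frac{123007445599}{187061598386}$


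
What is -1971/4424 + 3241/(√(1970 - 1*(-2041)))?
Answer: -1971/4424 + 463*√4011/573 ≈ 50.729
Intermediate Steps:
-1971/4424 + 3241/(√(1970 - 1*(-2041))) = -1971*1/4424 + 3241/(√(1970 + 2041)) = -1971/4424 + 3241/(√4011) = -1971/4424 + 3241*(√4011/4011) = -1971/4424 + 463*√4011/573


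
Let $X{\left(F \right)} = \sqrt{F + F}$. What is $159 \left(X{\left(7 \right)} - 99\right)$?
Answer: $-15741 + 159 \sqrt{14} \approx -15146.0$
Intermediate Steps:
$X{\left(F \right)} = \sqrt{2} \sqrt{F}$ ($X{\left(F \right)} = \sqrt{2 F} = \sqrt{2} \sqrt{F}$)
$159 \left(X{\left(7 \right)} - 99\right) = 159 \left(\sqrt{2} \sqrt{7} - 99\right) = 159 \left(\sqrt{14} - 99\right) = 159 \left(-99 + \sqrt{14}\right) = -15741 + 159 \sqrt{14}$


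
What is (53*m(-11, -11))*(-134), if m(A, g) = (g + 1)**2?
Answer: -710200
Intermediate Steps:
m(A, g) = (1 + g)**2
(53*m(-11, -11))*(-134) = (53*(1 - 11)**2)*(-134) = (53*(-10)**2)*(-134) = (53*100)*(-134) = 5300*(-134) = -710200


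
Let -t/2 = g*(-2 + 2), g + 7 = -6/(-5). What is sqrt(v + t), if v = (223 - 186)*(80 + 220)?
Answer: 10*sqrt(111) ≈ 105.36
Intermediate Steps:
g = -29/5 (g = -7 - 6/(-5) = -7 - 6*(-1/5) = -7 + 6/5 = -29/5 ≈ -5.8000)
v = 11100 (v = 37*300 = 11100)
t = 0 (t = -(-58)*(-2 + 2)/5 = -(-58)*0/5 = -2*0 = 0)
sqrt(v + t) = sqrt(11100 + 0) = sqrt(11100) = 10*sqrt(111)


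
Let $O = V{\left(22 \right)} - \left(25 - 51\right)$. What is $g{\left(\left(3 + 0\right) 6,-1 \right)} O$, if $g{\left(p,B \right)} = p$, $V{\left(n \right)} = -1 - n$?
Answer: $54$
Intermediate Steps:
$O = 3$ ($O = \left(-1 - 22\right) - \left(25 - 51\right) = -23 - -26 = -23 + 26 = 3$)
$g{\left(\left(3 + 0\right) 6,-1 \right)} O = \left(3 + 0\right) 6 \cdot 3 = 3 \cdot 6 \cdot 3 = 18 \cdot 3 = 54$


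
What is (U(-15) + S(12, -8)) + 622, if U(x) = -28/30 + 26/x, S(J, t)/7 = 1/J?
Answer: 7439/12 ≈ 619.92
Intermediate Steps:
S(J, t) = 7/J
U(x) = -14/15 + 26/x (U(x) = -28*1/30 + 26/x = -14/15 + 26/x)
(U(-15) + S(12, -8)) + 622 = ((-14/15 + 26/(-15)) + 7/12) + 622 = ((-14/15 + 26*(-1/15)) + 7*(1/12)) + 622 = ((-14/15 - 26/15) + 7/12) + 622 = (-8/3 + 7/12) + 622 = -25/12 + 622 = 7439/12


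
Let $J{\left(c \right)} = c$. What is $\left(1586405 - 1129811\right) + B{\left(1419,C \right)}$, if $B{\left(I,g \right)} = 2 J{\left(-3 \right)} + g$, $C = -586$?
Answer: $456002$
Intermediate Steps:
$B{\left(I,g \right)} = -6 + g$ ($B{\left(I,g \right)} = 2 \left(-3\right) + g = -6 + g$)
$\left(1586405 - 1129811\right) + B{\left(1419,C \right)} = \left(1586405 - 1129811\right) - 592 = 456594 - 592 = 456002$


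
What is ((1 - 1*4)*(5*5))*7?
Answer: -525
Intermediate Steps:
((1 - 1*4)*(5*5))*7 = ((1 - 4)*25)*7 = -3*25*7 = -75*7 = -525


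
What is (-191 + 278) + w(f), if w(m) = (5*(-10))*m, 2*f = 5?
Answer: -38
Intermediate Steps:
f = 5/2 (f = (½)*5 = 5/2 ≈ 2.5000)
w(m) = -50*m
(-191 + 278) + w(f) = (-191 + 278) - 50*5/2 = 87 - 125 = -38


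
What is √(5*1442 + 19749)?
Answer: √26959 ≈ 164.19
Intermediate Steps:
√(5*1442 + 19749) = √(7210 + 19749) = √26959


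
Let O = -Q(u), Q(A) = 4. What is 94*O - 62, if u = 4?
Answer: -438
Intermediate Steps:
O = -4 (O = -1*4 = -4)
94*O - 62 = 94*(-4) - 62 = -376 - 62 = -438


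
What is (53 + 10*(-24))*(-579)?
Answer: 108273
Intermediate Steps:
(53 + 10*(-24))*(-579) = (53 - 240)*(-579) = -187*(-579) = 108273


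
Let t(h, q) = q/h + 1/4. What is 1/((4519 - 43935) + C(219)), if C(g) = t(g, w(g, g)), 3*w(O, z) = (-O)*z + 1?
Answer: -2628/103776431 ≈ -2.5324e-5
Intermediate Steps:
w(O, z) = ⅓ - O*z/3 (w(O, z) = ((-O)*z + 1)/3 = (-O*z + 1)/3 = (1 - O*z)/3 = ⅓ - O*z/3)
t(h, q) = ¼ + q/h (t(h, q) = q/h + 1*(¼) = q/h + ¼ = ¼ + q/h)
C(g) = (⅓ - g²/3 + g/4)/g (C(g) = ((⅓ - g*g/3) + g/4)/g = ((⅓ - g²/3) + g/4)/g = (⅓ - g²/3 + g/4)/g)
1/((4519 - 43935) + C(219)) = 1/((4519 - 43935) + (¼ - ⅓*219 + (⅓)/219)) = 1/(-39416 + (¼ - 73 + (⅓)*(1/219))) = 1/(-39416 + (¼ - 73 + 1/657)) = 1/(-39416 - 191183/2628) = 1/(-103776431/2628) = -2628/103776431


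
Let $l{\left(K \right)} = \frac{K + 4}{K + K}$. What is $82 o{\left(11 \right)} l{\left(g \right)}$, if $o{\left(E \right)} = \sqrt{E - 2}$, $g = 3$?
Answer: $287$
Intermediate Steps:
$l{\left(K \right)} = \frac{4 + K}{2 K}$
$o{\left(E \right)} = \sqrt{-2 + E}$
$82 o{\left(11 \right)} l{\left(g \right)} = 82 \sqrt{-2 + 11} \frac{4 + 3}{2 \cdot 3} = 82 \sqrt{9} \cdot \frac{1}{2} \cdot \frac{1}{3} \cdot 7 = 82 \cdot 3 \cdot \frac{7}{6} = 246 \cdot \frac{7}{6} = 287$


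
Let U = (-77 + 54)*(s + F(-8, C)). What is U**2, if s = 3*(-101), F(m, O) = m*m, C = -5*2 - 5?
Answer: 30217009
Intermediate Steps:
C = -15 (C = -10 - 5 = -15)
F(m, O) = m**2
s = -303
U = 5497 (U = (-77 + 54)*(-303 + (-8)**2) = -23*(-303 + 64) = -23*(-239) = 5497)
U**2 = 5497**2 = 30217009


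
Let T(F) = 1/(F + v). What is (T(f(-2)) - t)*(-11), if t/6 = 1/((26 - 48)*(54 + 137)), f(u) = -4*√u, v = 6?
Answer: -6405/6494 - 11*I*√2/17 ≈ -0.98629 - 0.91508*I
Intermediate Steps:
T(F) = 1/(6 + F) (T(F) = 1/(F + 6) = 1/(6 + F))
t = -3/2101 (t = 6/(((26 - 48)*(54 + 137))) = 6/((-22*191)) = 6/(-4202) = 6*(-1/4202) = -3/2101 ≈ -0.0014279)
(T(f(-2)) - t)*(-11) = (1/(6 - 4*I*√2) - 1*(-3/2101))*(-11) = (1/(6 - 4*I*√2) + 3/2101)*(-11) = (3/2101 + 1/(6 - 4*I*√2))*(-11) = -3/191 - 11/(6 - 4*I*√2)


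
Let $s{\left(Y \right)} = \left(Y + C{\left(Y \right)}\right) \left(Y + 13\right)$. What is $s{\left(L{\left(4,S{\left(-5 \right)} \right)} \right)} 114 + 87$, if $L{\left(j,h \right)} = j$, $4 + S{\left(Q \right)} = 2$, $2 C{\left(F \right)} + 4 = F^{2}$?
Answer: $19467$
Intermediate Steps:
$C{\left(F \right)} = -2 + \frac{F^{2}}{2}$
$S{\left(Q \right)} = -2$ ($S{\left(Q \right)} = -4 + 2 = -2$)
$s{\left(Y \right)} = \left(13 + Y\right) \left(-2 + Y + \frac{Y^{2}}{2}\right)$ ($s{\left(Y \right)} = \left(Y + \left(-2 + \frac{Y^{2}}{2}\right)\right) \left(Y + 13\right) = \left(-2 + Y + \frac{Y^{2}}{2}\right) \left(13 + Y\right) = \left(13 + Y\right) \left(-2 + Y + \frac{Y^{2}}{2}\right)$)
$s{\left(L{\left(4,S{\left(-5 \right)} \right)} \right)} 114 + 87 = \left(-26 + \frac{4^{3}}{2} + 11 \cdot 4 + \frac{15 \cdot 4^{2}}{2}\right) 114 + 87 = \left(-26 + \frac{1}{2} \cdot 64 + 44 + \frac{15}{2} \cdot 16\right) 114 + 87 = \left(-26 + 32 + 44 + 120\right) 114 + 87 = 170 \cdot 114 + 87 = 19380 + 87 = 19467$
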